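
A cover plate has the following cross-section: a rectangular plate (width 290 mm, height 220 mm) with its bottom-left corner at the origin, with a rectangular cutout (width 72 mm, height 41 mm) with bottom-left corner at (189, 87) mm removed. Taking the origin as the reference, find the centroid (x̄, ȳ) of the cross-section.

x̄ = 141.12 mm, ȳ = 110.12 mm

plate: A = 290 × 220 = 63800.00, centroid at (145.00, 110.00).
hole: A = −(72 × 41) = -2952.00, centroid at (225.00, 107.50).
ΣA = 60848.00 mm²
ΣAx̄ = (63800.00)(145.00) + (-2952.00)(225.00) = 8586800.00 mm³
ΣAȳ = (63800.00)(110.00) + (-2952.00)(107.50) = 6700660.00 mm³
x̄ = 8586800.00 / 60848.00 = 141.12 mm
ȳ = 6700660.00 / 60848.00 = 110.12 mm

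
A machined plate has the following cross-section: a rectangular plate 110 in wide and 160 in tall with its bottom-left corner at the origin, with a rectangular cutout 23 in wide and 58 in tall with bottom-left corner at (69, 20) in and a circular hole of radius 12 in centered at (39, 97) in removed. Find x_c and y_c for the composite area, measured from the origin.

Part | A | x̄ᵢ | ȳᵢ | A·x̄ᵢ | A·ȳᵢ
plate | 17600.00 | 55.00 | 80.00 | 968000.00 | 1408000.00
hole 1 | -1334.00 | 80.50 | 49.00 | -107387.00 | -65366.00
hole 2 | -452.39 | 39.00 | 97.00 | -17643.18 | -43881.77
Σ | 15813.61 |  |  | 842969.82 | 1298752.23
x_c = 842969.82 / 15813.61 = 53.31 in
y_c = 1298752.23 / 15813.61 = 82.13 in

x_c = 53.31 in, y_c = 82.13 in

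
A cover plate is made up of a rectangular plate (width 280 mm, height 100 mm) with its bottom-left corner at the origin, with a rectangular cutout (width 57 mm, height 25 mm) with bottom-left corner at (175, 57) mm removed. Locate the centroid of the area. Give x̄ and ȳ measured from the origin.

plate: A = 280 × 100 = 28000.00, centroid at (140.00, 50.00).
hole: A = −(57 × 25) = -1425.00, centroid at (203.50, 69.50).
ΣA = 26575.00 mm², ΣAx̄ = 3630012.50 mm³, ΣAȳ = 1300962.50 mm³.
x̄ = 3630012.50/26575.00 = 136.60 mm; ȳ = 1300962.50/26575.00 = 48.95 mm.

x̄ = 136.60 mm, ȳ = 48.95 mm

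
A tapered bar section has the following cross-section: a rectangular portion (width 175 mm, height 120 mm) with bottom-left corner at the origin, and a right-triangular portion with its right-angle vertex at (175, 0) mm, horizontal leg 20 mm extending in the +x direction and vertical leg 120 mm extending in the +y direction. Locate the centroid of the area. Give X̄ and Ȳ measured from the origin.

rectangular portion: A = 175 × 120 = 21000.00, centroid at (87.50, 60.00).
triangular portion: A = ½·20·120 = 1200.00, centroid at (181.67, 40.00).
ΣA = 22200.00 mm²
ΣAX̄ = (21000.00)(87.50) + (1200.00)(181.67) = 2055500.00 mm³
ΣAȲ = (21000.00)(60.00) + (1200.00)(40.00) = 1308000.00 mm³
X̄ = 2055500.00 / 22200.00 = 92.59 mm
Ȳ = 1308000.00 / 22200.00 = 58.92 mm

X̄ = 92.59 mm, Ȳ = 58.92 mm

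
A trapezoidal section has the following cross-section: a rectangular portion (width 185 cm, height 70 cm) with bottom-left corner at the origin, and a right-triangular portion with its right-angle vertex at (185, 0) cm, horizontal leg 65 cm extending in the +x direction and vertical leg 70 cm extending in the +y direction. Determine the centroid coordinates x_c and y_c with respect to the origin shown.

rectangular portion: A = 185 × 70 = 12950.00, centroid at (92.50, 35.00).
triangular portion: A = ½·65·70 = 2275.00, centroid at (206.67, 23.33).
ΣA = 15225.00 cm², ΣAx_c = 1668041.67 cm³, ΣAy_c = 506333.33 cm³.
x_c = 1668041.67/15225.00 = 109.56 cm; y_c = 506333.33/15225.00 = 33.26 cm.

x_c = 109.56 cm, y_c = 33.26 cm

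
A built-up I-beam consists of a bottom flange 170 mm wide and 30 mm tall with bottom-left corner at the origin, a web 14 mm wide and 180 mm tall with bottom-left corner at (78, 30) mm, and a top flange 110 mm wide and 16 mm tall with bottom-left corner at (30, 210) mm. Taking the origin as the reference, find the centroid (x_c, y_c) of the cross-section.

x_c = 85.00 mm, y_c = 81.30 mm

Part | A | x̄ᵢ | ȳᵢ | A·x̄ᵢ | A·ȳᵢ
bottom flange | 5100.00 | 85.00 | 15.00 | 433500.00 | 76500.00
web | 2520.00 | 85.00 | 120.00 | 214200.00 | 302400.00
top flange | 1760.00 | 85.00 | 218.00 | 149600.00 | 383680.00
Σ | 9380.00 |  |  | 797300.00 | 762580.00
x_c = 797300.00 / 9380.00 = 85.00 mm
y_c = 762580.00 / 9380.00 = 81.30 mm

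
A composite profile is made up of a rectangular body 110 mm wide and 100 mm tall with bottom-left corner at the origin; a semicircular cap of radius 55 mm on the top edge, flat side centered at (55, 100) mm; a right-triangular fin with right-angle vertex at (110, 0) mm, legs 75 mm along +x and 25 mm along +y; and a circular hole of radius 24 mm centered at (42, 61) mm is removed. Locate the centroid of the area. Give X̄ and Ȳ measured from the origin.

Part | A | x̄ᵢ | ȳᵢ | A·x̄ᵢ | A·ȳᵢ
rectangular body | 11000.00 | 55.00 | 50.00 | 605000.00 | 550000.00
semicircular top | 4751.66 | 55.00 | 123.34 | 261341.24 | 586082.56
triangular fin | 937.50 | 135.00 | 8.33 | 126562.50 | 7812.50
hole | -1809.56 | 42.00 | 61.00 | -76001.41 | -110383.00
Σ | 14879.60 |  |  | 916902.33 | 1033512.06
X̄ = 916902.33 / 14879.60 = 61.62 mm
Ȳ = 1033512.06 / 14879.60 = 69.46 mm

X̄ = 61.62 mm, Ȳ = 69.46 mm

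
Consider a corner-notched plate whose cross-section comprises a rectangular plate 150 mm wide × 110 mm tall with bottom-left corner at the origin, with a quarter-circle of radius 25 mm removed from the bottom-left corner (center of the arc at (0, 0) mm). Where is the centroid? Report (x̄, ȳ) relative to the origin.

plate: A = 150 × 110 = 16500.00, centroid at (75.00, 55.00).
removed quarter-circle: A = −¼π·25² = -490.87, centroid at (10.61, 10.61).
ΣA = 16009.13 mm²
ΣAx̄ = (16500.00)(75.00) + (-490.87)(10.61) = 1232291.67 mm³
ΣAȳ = (16500.00)(55.00) + (-490.87)(10.61) = 902291.67 mm³
x̄ = 1232291.67 / 16009.13 = 76.97 mm
ȳ = 902291.67 / 16009.13 = 56.36 mm

x̄ = 76.97 mm, ȳ = 56.36 mm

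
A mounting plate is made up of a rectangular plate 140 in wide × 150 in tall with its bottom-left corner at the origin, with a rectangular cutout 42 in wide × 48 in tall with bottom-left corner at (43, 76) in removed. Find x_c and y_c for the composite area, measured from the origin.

x_c = 70.64 in, y_c = 72.35 in

plate: A = 140 × 150 = 21000.00, centroid at (70.00, 75.00).
hole: A = −(42 × 48) = -2016.00, centroid at (64.00, 100.00).
ΣA = 18984.00 in², ΣAx_c = 1340976.00 in³, ΣAy_c = 1373400.00 in³.
x_c = 1340976.00/18984.00 = 70.64 in; y_c = 1373400.00/18984.00 = 72.35 in.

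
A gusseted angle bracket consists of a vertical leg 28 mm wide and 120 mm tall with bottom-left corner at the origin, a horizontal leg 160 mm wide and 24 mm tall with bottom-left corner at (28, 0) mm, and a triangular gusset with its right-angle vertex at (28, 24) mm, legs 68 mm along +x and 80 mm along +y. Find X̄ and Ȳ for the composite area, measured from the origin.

Part | A | x̄ᵢ | ȳᵢ | A·x̄ᵢ | A·ȳᵢ
vertical leg | 3360.00 | 14.00 | 60.00 | 47040.00 | 201600.00
horizontal leg | 3840.00 | 108.00 | 12.00 | 414720.00 | 46080.00
gusset | 2720.00 | 50.67 | 50.67 | 137813.33 | 137813.33
Σ | 9920.00 |  |  | 599573.33 | 385493.33
X̄ = 599573.33 / 9920.00 = 60.44 mm
Ȳ = 385493.33 / 9920.00 = 38.86 mm

X̄ = 60.44 mm, Ȳ = 38.86 mm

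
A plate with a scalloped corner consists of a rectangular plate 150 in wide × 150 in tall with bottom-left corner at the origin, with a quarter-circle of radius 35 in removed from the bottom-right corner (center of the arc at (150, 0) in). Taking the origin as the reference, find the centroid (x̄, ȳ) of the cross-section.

x̄ = 72.31 in, ȳ = 77.69 in

Part | A | x̄ᵢ | ȳᵢ | A·x̄ᵢ | A·ȳᵢ
plate | 22500.00 | 75.00 | 75.00 | 1687500.00 | 1687500.00
removed quarter-circle | -962.11 | 135.15 | 14.85 | -130025.25 | -14291.67
Σ | 21537.89 |  |  | 1557474.75 | 1673208.33
x̄ = 1557474.75 / 21537.89 = 72.31 in
ȳ = 1673208.33 / 21537.89 = 77.69 in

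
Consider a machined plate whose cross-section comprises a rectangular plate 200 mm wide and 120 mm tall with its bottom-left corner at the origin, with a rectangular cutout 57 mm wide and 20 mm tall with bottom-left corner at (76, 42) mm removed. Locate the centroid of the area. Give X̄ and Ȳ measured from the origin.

Part | A | x̄ᵢ | ȳᵢ | A·x̄ᵢ | A·ȳᵢ
plate | 24000.00 | 100.00 | 60.00 | 2400000.00 | 1440000.00
hole | -1140.00 | 104.50 | 52.00 | -119130.00 | -59280.00
Σ | 22860.00 |  |  | 2280870.00 | 1380720.00
X̄ = 2280870.00 / 22860.00 = 99.78 mm
Ȳ = 1380720.00 / 22860.00 = 60.40 mm

X̄ = 99.78 mm, Ȳ = 60.40 mm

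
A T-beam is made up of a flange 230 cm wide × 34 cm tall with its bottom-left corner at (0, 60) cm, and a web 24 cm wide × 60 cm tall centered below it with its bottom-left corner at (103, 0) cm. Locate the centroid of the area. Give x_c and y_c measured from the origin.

x_c = 115.00 cm, y_c = 69.69 cm

web: A = 24 × 60 = 1440.00, centroid at (115.00, 30.00).
flange: A = 230 × 34 = 7820.00, centroid at (115.00, 77.00).
ΣA = 9260.00 cm²
ΣAx_c = (1440.00)(115.00) + (7820.00)(115.00) = 1064900.00 cm³
ΣAy_c = (1440.00)(30.00) + (7820.00)(77.00) = 645340.00 cm³
x_c = 1064900.00 / 9260.00 = 115.00 cm
y_c = 645340.00 / 9260.00 = 69.69 cm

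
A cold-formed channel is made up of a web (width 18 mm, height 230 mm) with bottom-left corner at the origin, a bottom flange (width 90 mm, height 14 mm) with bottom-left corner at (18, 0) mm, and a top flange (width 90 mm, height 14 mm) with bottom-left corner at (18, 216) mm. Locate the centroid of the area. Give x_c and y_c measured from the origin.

web: A = 18 × 230 = 4140.00, centroid at (9.00, 115.00).
bottom flange: A = 90 × 14 = 1260.00, centroid at (63.00, 7.00).
top flange: A = 90 × 14 = 1260.00, centroid at (63.00, 223.00).
ΣA = 6660.00 mm²
ΣAx_c = (4140.00)(9.00) + (1260.00)(63.00) + (1260.00)(63.00) = 196020.00 mm³
ΣAy_c = (4140.00)(115.00) + (1260.00)(7.00) + (1260.00)(223.00) = 765900.00 mm³
x_c = 196020.00 / 6660.00 = 29.43 mm
y_c = 765900.00 / 6660.00 = 115.00 mm

x_c = 29.43 mm, y_c = 115.00 mm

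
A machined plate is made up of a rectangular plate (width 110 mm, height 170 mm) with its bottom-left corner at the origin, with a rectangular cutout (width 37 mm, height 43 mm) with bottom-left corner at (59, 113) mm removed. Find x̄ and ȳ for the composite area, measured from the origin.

Part | A | x̄ᵢ | ȳᵢ | A·x̄ᵢ | A·ȳᵢ
plate | 18700.00 | 55.00 | 85.00 | 1028500.00 | 1589500.00
hole | -1591.00 | 77.50 | 134.50 | -123302.50 | -213989.50
Σ | 17109.00 |  |  | 905197.50 | 1375510.50
x̄ = 905197.50 / 17109.00 = 52.91 mm
ȳ = 1375510.50 / 17109.00 = 80.40 mm

x̄ = 52.91 mm, ȳ = 80.40 mm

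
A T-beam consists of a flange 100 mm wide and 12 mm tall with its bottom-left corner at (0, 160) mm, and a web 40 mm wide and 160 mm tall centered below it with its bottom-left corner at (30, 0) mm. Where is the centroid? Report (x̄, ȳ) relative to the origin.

web: A = 40 × 160 = 6400.00, centroid at (50.00, 80.00).
flange: A = 100 × 12 = 1200.00, centroid at (50.00, 166.00).
ΣA = 7600.00 mm²
ΣAx̄ = (6400.00)(50.00) + (1200.00)(50.00) = 380000.00 mm³
ΣAȳ = (6400.00)(80.00) + (1200.00)(166.00) = 711200.00 mm³
x̄ = 380000.00 / 7600.00 = 50.00 mm
ȳ = 711200.00 / 7600.00 = 93.58 mm

x̄ = 50.00 mm, ȳ = 93.58 mm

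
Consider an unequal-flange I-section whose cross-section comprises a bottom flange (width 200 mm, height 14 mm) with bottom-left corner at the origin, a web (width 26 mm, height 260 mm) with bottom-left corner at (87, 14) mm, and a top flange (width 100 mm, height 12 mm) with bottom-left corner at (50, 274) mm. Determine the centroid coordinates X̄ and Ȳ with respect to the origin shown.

X̄ = 100.00 mm, Ȳ = 123.52 mm

Part | A | x̄ᵢ | ȳᵢ | A·x̄ᵢ | A·ȳᵢ
bottom flange | 2800.00 | 100.00 | 7.00 | 280000.00 | 19600.00
web | 6760.00 | 100.00 | 144.00 | 676000.00 | 973440.00
top flange | 1200.00 | 100.00 | 280.00 | 120000.00 | 336000.00
Σ | 10760.00 |  |  | 1076000.00 | 1329040.00
X̄ = 1076000.00 / 10760.00 = 100.00 mm
Ȳ = 1329040.00 / 10760.00 = 123.52 mm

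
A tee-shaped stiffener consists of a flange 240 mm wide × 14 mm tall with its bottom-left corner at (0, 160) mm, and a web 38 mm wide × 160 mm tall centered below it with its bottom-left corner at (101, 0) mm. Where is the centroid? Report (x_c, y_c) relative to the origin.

web: A = 38 × 160 = 6080.00, centroid at (120.00, 80.00).
flange: A = 240 × 14 = 3360.00, centroid at (120.00, 167.00).
ΣA = 9440.00 mm²
ΣAx_c = (6080.00)(120.00) + (3360.00)(120.00) = 1132800.00 mm³
ΣAy_c = (6080.00)(80.00) + (3360.00)(167.00) = 1047520.00 mm³
x_c = 1132800.00 / 9440.00 = 120.00 mm
y_c = 1047520.00 / 9440.00 = 110.97 mm

x_c = 120.00 mm, y_c = 110.97 mm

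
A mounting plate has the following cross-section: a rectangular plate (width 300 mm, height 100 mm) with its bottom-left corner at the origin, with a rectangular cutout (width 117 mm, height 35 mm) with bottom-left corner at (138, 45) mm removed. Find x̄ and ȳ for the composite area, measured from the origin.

x̄ = 142.65 mm, ȳ = 48.02 mm

plate: A = 300 × 100 = 30000.00, centroid at (150.00, 50.00).
hole: A = −(117 × 35) = -4095.00, centroid at (196.50, 62.50).
ΣA = 25905.00 mm², ΣAx̄ = 3695332.50 mm³, ΣAȳ = 1244062.50 mm³.
x̄ = 3695332.50/25905.00 = 142.65 mm; ȳ = 1244062.50/25905.00 = 48.02 mm.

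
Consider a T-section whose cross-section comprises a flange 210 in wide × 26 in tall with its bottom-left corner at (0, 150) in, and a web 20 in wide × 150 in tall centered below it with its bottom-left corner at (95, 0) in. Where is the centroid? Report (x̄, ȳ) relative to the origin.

Part | A | x̄ᵢ | ȳᵢ | A·x̄ᵢ | A·ȳᵢ
web | 3000.00 | 105.00 | 75.00 | 315000.00 | 225000.00
flange | 5460.00 | 105.00 | 163.00 | 573300.00 | 889980.00
Σ | 8460.00 |  |  | 888300.00 | 1114980.00
x̄ = 888300.00 / 8460.00 = 105.00 in
ȳ = 1114980.00 / 8460.00 = 131.79 in

x̄ = 105.00 in, ȳ = 131.79 in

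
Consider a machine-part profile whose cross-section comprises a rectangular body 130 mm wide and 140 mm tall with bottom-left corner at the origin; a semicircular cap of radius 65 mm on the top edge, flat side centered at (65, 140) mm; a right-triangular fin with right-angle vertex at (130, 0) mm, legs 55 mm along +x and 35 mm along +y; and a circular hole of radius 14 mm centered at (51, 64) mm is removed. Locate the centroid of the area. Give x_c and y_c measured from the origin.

rectangular body: A = 130 × 140 = 18200.00, centroid at (65.00, 70.00).
semicircular top: A = ½π·65² = 6636.61, centroid at (65.00, 167.59).
triangular fin: A = ½·55·35 = 962.50, centroid at (148.33, 11.67).
hole: A = −π·14² = -615.75, centroid at (51.00, 64.00).
ΣA = 25183.36 mm², ΣAx_c = 1725747.41 mm³, ΣAy_c = 2358030.39 mm³.
x_c = 1725747.41/25183.36 = 68.53 mm; y_c = 2358030.39/25183.36 = 93.63 mm.

x_c = 68.53 mm, y_c = 93.63 mm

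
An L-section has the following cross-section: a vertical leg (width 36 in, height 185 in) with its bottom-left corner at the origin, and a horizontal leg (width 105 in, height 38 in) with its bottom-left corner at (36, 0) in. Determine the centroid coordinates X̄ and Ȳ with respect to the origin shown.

Part | A | x̄ᵢ | ȳᵢ | A·x̄ᵢ | A·ȳᵢ
vertical leg | 6660.00 | 18.00 | 92.50 | 119880.00 | 616050.00
horizontal leg | 3990.00 | 88.50 | 19.00 | 353115.00 | 75810.00
Σ | 10650.00 |  |  | 472995.00 | 691860.00
X̄ = 472995.00 / 10650.00 = 44.41 in
Ȳ = 691860.00 / 10650.00 = 64.96 in

X̄ = 44.41 in, Ȳ = 64.96 in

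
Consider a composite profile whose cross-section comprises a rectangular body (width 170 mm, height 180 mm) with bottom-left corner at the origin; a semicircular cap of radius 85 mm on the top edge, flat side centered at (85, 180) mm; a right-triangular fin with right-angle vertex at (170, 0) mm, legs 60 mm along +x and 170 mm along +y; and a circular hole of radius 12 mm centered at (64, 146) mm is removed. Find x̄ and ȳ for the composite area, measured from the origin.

x̄ = 96.70 mm, ȳ = 116.51 mm

rectangular body: A = 170 × 180 = 30600.00, centroid at (85.00, 90.00).
semicircular top: A = ½π·85² = 11349.00, centroid at (85.00, 216.08).
triangular fin: A = ½·60·170 = 5100.00, centroid at (190.00, 56.67).
hole: A = −π·12² = -452.39, centroid at (64.00, 146.00).
ΣA = 46596.61 mm²
ΣAx̄ = (30600.00)(85.00) + (11349.00)(85.00) + (5100.00)(190.00) + (-452.39)(64.00) = 4505712.38 mm³
ΣAȳ = (30600.00)(90.00) + (11349.00)(216.08) + (5100.00)(56.67) + (-452.39)(146.00) = 5429188.45 mm³
x̄ = 4505712.38 / 46596.61 = 96.70 mm
ȳ = 5429188.45 / 46596.61 = 116.51 mm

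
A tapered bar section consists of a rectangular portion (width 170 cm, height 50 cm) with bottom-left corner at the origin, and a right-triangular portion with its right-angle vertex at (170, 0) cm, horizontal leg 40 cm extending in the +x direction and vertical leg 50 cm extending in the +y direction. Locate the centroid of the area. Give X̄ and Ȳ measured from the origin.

X̄ = 95.35 cm, Ȳ = 24.12 cm

rectangular portion: A = 170 × 50 = 8500.00, centroid at (85.00, 25.00).
triangular portion: A = ½·40·50 = 1000.00, centroid at (183.33, 16.67).
ΣA = 9500.00 cm²
ΣAX̄ = (8500.00)(85.00) + (1000.00)(183.33) = 905833.33 cm³
ΣAȲ = (8500.00)(25.00) + (1000.00)(16.67) = 229166.67 cm³
X̄ = 905833.33 / 9500.00 = 95.35 cm
Ȳ = 229166.67 / 9500.00 = 24.12 cm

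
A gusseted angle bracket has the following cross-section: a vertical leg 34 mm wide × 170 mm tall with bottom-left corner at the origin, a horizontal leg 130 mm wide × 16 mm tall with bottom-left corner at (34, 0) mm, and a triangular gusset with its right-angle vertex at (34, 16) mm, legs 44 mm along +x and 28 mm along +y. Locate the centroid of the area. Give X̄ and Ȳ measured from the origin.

vertical leg: A = 34 × 170 = 5780.00, centroid at (17.00, 85.00).
horizontal leg: A = 130 × 16 = 2080.00, centroid at (99.00, 8.00).
gusset: A = ½·44·28 = 616.00, centroid at (48.67, 25.33).
ΣA = 8476.00 mm²
ΣAX̄ = (5780.00)(17.00) + (2080.00)(99.00) + (616.00)(48.67) = 334158.67 mm³
ΣAȲ = (5780.00)(85.00) + (2080.00)(8.00) + (616.00)(25.33) = 523545.33 mm³
X̄ = 334158.67 / 8476.00 = 39.42 mm
Ȳ = 523545.33 / 8476.00 = 61.77 mm

X̄ = 39.42 mm, Ȳ = 61.77 mm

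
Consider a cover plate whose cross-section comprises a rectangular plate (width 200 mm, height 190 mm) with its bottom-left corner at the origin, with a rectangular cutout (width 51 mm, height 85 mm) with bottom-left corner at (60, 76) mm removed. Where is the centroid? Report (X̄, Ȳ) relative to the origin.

plate: A = 200 × 190 = 38000.00, centroid at (100.00, 95.00).
hole: A = −(51 × 85) = -4335.00, centroid at (85.50, 118.50).
ΣA = 33665.00 mm²
ΣAX̄ = (38000.00)(100.00) + (-4335.00)(85.50) = 3429357.50 mm³
ΣAȲ = (38000.00)(95.00) + (-4335.00)(118.50) = 3096302.50 mm³
X̄ = 3429357.50 / 33665.00 = 101.87 mm
Ȳ = 3096302.50 / 33665.00 = 91.97 mm

X̄ = 101.87 mm, Ȳ = 91.97 mm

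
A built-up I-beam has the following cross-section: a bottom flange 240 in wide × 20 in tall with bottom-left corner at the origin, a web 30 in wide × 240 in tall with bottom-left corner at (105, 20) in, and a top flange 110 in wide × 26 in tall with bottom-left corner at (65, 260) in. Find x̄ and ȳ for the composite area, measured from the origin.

x̄ = 120.00 in, ȳ = 123.61 in

bottom flange: A = 240 × 20 = 4800.00, centroid at (120.00, 10.00).
web: A = 30 × 240 = 7200.00, centroid at (120.00, 140.00).
top flange: A = 110 × 26 = 2860.00, centroid at (120.00, 273.00).
ΣA = 14860.00 in²
ΣAx̄ = (4800.00)(120.00) + (7200.00)(120.00) + (2860.00)(120.00) = 1783200.00 in³
ΣAȳ = (4800.00)(10.00) + (7200.00)(140.00) + (2860.00)(273.00) = 1836780.00 in³
x̄ = 1783200.00 / 14860.00 = 120.00 in
ȳ = 1836780.00 / 14860.00 = 123.61 in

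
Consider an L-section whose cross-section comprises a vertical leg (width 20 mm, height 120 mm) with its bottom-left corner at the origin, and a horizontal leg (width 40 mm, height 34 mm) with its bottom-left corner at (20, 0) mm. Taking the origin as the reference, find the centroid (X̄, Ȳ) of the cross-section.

vertical leg: A = 20 × 120 = 2400.00, centroid at (10.00, 60.00).
horizontal leg: A = 40 × 34 = 1360.00, centroid at (40.00, 17.00).
ΣA = 3760.00 mm²
ΣAX̄ = (2400.00)(10.00) + (1360.00)(40.00) = 78400.00 mm³
ΣAȲ = (2400.00)(60.00) + (1360.00)(17.00) = 167120.00 mm³
X̄ = 78400.00 / 3760.00 = 20.85 mm
Ȳ = 167120.00 / 3760.00 = 44.45 mm

X̄ = 20.85 mm, Ȳ = 44.45 mm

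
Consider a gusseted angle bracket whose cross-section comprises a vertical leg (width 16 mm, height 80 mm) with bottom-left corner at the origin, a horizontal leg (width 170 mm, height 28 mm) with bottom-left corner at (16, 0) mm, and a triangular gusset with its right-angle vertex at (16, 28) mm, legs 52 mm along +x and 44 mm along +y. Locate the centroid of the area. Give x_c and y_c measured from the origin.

x_c = 73.65 mm, y_c = 23.20 mm

vertical leg: A = 16 × 80 = 1280.00, centroid at (8.00, 40.00).
horizontal leg: A = 170 × 28 = 4760.00, centroid at (101.00, 14.00).
gusset: A = ½·52·44 = 1144.00, centroid at (33.33, 42.67).
ΣA = 7184.00 mm², ΣAx_c = 529133.33 mm³, ΣAy_c = 166650.67 mm³.
x_c = 529133.33/7184.00 = 73.65 mm; y_c = 166650.67/7184.00 = 23.20 mm.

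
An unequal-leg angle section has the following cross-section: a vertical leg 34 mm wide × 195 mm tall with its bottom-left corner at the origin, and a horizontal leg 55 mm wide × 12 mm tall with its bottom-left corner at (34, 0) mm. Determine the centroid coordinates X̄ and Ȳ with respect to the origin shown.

vertical leg: A = 34 × 195 = 6630.00, centroid at (17.00, 97.50).
horizontal leg: A = 55 × 12 = 660.00, centroid at (61.50, 6.00).
ΣA = 7290.00 mm², ΣAX̄ = 153300.00 mm³, ΣAȲ = 650385.00 mm³.
X̄ = 153300.00/7290.00 = 21.03 mm; Ȳ = 650385.00/7290.00 = 89.22 mm.

X̄ = 21.03 mm, Ȳ = 89.22 mm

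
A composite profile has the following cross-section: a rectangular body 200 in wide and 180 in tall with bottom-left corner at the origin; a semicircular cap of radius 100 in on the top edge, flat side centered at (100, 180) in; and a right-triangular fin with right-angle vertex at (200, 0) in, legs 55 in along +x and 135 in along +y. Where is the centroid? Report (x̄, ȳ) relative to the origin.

rectangular body: A = 200 × 180 = 36000.00, centroid at (100.00, 90.00).
semicircular top: A = ½π·100² = 15707.96, centroid at (100.00, 222.44).
triangular fin: A = ½·55·135 = 3712.50, centroid at (218.33, 45.00).
ΣA = 55420.46 in²
ΣAx̄ = (36000.00)(100.00) + (15707.96)(100.00) + (3712.50)(218.33) = 5981358.83 in³
ΣAȳ = (36000.00)(90.00) + (15707.96)(222.44) + (3712.50)(45.00) = 6901162.55 in³
x̄ = 5981358.83 / 55420.46 = 107.93 in
ȳ = 6901162.55 / 55420.46 = 124.52 in

x̄ = 107.93 in, ȳ = 124.52 in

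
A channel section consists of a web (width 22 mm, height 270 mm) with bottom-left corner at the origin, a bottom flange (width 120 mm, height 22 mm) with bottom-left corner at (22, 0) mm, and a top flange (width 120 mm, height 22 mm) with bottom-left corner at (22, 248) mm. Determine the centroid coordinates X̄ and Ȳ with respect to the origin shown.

web: A = 22 × 270 = 5940.00, centroid at (11.00, 135.00).
bottom flange: A = 120 × 22 = 2640.00, centroid at (82.00, 11.00).
top flange: A = 120 × 22 = 2640.00, centroid at (82.00, 259.00).
ΣA = 11220.00 mm²
ΣAX̄ = (5940.00)(11.00) + (2640.00)(82.00) + (2640.00)(82.00) = 498300.00 mm³
ΣAȲ = (5940.00)(135.00) + (2640.00)(11.00) + (2640.00)(259.00) = 1514700.00 mm³
X̄ = 498300.00 / 11220.00 = 44.41 mm
Ȳ = 1514700.00 / 11220.00 = 135.00 mm

X̄ = 44.41 mm, Ȳ = 135.00 mm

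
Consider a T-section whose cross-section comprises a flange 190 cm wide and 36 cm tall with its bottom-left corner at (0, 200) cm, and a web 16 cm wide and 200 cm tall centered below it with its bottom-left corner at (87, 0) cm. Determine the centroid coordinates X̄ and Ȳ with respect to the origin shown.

web: A = 16 × 200 = 3200.00, centroid at (95.00, 100.00).
flange: A = 190 × 36 = 6840.00, centroid at (95.00, 218.00).
ΣA = 10040.00 cm², ΣAX̄ = 953800.00 cm³, ΣAȲ = 1811120.00 cm³.
X̄ = 953800.00/10040.00 = 95.00 cm; Ȳ = 1811120.00/10040.00 = 180.39 cm.

X̄ = 95.00 cm, Ȳ = 180.39 cm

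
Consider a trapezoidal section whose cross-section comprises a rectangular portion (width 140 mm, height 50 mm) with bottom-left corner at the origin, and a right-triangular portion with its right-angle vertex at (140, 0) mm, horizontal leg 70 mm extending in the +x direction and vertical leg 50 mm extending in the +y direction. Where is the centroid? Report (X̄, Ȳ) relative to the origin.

rectangular portion: A = 140 × 50 = 7000.00, centroid at (70.00, 25.00).
triangular portion: A = ½·70·50 = 1750.00, centroid at (163.33, 16.67).
ΣA = 8750.00 mm²
ΣAX̄ = (7000.00)(70.00) + (1750.00)(163.33) = 775833.33 mm³
ΣAȲ = (7000.00)(25.00) + (1750.00)(16.67) = 204166.67 mm³
X̄ = 775833.33 / 8750.00 = 88.67 mm
Ȳ = 204166.67 / 8750.00 = 23.33 mm

X̄ = 88.67 mm, Ȳ = 23.33 mm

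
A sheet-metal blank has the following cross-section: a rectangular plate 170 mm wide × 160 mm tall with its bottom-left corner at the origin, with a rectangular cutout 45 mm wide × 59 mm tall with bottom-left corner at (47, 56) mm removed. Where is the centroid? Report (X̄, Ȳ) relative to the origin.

plate: A = 170 × 160 = 27200.00, centroid at (85.00, 80.00).
hole: A = −(45 × 59) = -2655.00, centroid at (69.50, 85.50).
ΣA = 24545.00 mm²
ΣAX̄ = (27200.00)(85.00) + (-2655.00)(69.50) = 2127477.50 mm³
ΣAȲ = (27200.00)(80.00) + (-2655.00)(85.50) = 1948997.50 mm³
X̄ = 2127477.50 / 24545.00 = 86.68 mm
Ȳ = 1948997.50 / 24545.00 = 79.41 mm

X̄ = 86.68 mm, Ȳ = 79.41 mm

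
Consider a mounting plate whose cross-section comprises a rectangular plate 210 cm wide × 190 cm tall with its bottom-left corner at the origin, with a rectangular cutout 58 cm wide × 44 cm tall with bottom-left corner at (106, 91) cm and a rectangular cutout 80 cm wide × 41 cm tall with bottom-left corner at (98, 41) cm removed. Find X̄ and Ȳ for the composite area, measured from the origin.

plate: A = 210 × 190 = 39900.00, centroid at (105.00, 95.00).
hole 1: A = −(58 × 44) = -2552.00, centroid at (135.00, 113.00).
hole 2: A = −(80 × 41) = -3280.00, centroid at (138.00, 61.50).
ΣA = 34068.00 cm²
ΣAX̄ = (39900.00)(105.00) + (-2552.00)(135.00) + (-3280.00)(138.00) = 3392340.00 cm³
ΣAȲ = (39900.00)(95.00) + (-2552.00)(113.00) + (-3280.00)(61.50) = 3300404.00 cm³
X̄ = 3392340.00 / 34068.00 = 99.58 cm
Ȳ = 3300404.00 / 34068.00 = 96.88 cm

X̄ = 99.58 cm, Ȳ = 96.88 cm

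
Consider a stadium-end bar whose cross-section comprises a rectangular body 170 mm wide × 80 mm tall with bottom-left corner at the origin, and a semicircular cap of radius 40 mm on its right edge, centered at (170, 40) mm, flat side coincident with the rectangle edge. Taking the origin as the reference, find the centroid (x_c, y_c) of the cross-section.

x_c = 100.91 mm, y_c = 40.00 mm

Part | A | x̄ᵢ | ȳᵢ | A·x̄ᵢ | A·ȳᵢ
rectangular body | 13600.00 | 85.00 | 40.00 | 1156000.00 | 544000.00
semicircular end | 2513.27 | 186.98 | 40.00 | 469923.27 | 100530.96
Σ | 16113.27 |  |  | 1625923.27 | 644530.96
x_c = 1625923.27 / 16113.27 = 100.91 mm
y_c = 644530.96 / 16113.27 = 40.00 mm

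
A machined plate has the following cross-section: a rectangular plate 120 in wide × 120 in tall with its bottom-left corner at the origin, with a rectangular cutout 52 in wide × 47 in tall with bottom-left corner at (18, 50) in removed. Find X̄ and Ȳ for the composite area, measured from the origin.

X̄ = 63.27 in, Ȳ = 57.24 in

plate: A = 120 × 120 = 14400.00, centroid at (60.00, 60.00).
hole: A = −(52 × 47) = -2444.00, centroid at (44.00, 73.50).
ΣA = 11956.00 in², ΣAX̄ = 756464.00 in³, ΣAȲ = 684366.00 in³.
X̄ = 756464.00/11956.00 = 63.27 in; Ȳ = 684366.00/11956.00 = 57.24 in.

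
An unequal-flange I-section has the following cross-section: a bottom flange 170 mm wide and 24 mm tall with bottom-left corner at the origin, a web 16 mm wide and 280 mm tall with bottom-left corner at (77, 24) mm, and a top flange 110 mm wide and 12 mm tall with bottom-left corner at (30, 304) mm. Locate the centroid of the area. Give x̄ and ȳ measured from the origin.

bottom flange: A = 170 × 24 = 4080.00, centroid at (85.00, 12.00).
web: A = 16 × 280 = 4480.00, centroid at (85.00, 164.00).
top flange: A = 110 × 12 = 1320.00, centroid at (85.00, 310.00).
ΣA = 9880.00 mm²
ΣAx̄ = (4080.00)(85.00) + (4480.00)(85.00) + (1320.00)(85.00) = 839800.00 mm³
ΣAȳ = (4080.00)(12.00) + (4480.00)(164.00) + (1320.00)(310.00) = 1192880.00 mm³
x̄ = 839800.00 / 9880.00 = 85.00 mm
ȳ = 1192880.00 / 9880.00 = 120.74 mm

x̄ = 85.00 mm, ȳ = 120.74 mm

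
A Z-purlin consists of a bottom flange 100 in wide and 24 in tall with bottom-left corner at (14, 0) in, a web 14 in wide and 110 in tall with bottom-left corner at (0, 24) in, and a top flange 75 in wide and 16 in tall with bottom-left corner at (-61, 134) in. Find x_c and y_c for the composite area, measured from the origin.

x_c = 26.49 in, y_c = 62.42 in

bottom flange: A = 100 × 24 = 2400.00, centroid at (64.00, 12.00).
web: A = 14 × 110 = 1540.00, centroid at (7.00, 79.00).
top flange: A = 75 × 16 = 1200.00, centroid at (-23.50, 142.00).
ΣA = 5140.00 in², ΣAx_c = 136180.00 in³, ΣAy_c = 320860.00 in³.
x_c = 136180.00/5140.00 = 26.49 in; y_c = 320860.00/5140.00 = 62.42 in.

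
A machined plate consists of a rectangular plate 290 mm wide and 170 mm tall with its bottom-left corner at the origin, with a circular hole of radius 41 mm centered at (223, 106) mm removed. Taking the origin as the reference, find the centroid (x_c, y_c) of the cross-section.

x_c = 135.64 mm, y_c = 82.48 mm

plate: A = 290 × 170 = 49300.00, centroid at (145.00, 85.00).
hole: A = −π·41² = -5281.02, centroid at (223.00, 106.00).
ΣA = 44018.98 mm², ΣAx_c = 5970833.15 mm³, ΣAy_c = 3630712.17 mm³.
x_c = 5970833.15/44018.98 = 135.64 mm; y_c = 3630712.17/44018.98 = 82.48 mm.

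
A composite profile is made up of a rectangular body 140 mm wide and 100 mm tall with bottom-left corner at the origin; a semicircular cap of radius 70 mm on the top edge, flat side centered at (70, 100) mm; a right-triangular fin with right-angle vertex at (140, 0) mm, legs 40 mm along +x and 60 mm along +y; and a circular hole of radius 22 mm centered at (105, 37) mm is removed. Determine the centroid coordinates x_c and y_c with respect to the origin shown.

x_c = 72.19 mm, y_c = 77.94 mm

Part | A | x̄ᵢ | ȳᵢ | A·x̄ᵢ | A·ȳᵢ
rectangular body | 14000.00 | 70.00 | 50.00 | 980000.00 | 700000.00
semicircular top | 7696.90 | 70.00 | 129.71 | 538783.14 | 998356.87
triangular fin | 1200.00 | 153.33 | 20.00 | 184000.00 | 24000.00
hole | -1520.53 | 105.00 | 37.00 | -159655.74 | -56259.64
Σ | 21376.37 |  |  | 1543127.40 | 1666097.23
x_c = 1543127.40 / 21376.37 = 72.19 mm
y_c = 1666097.23 / 21376.37 = 77.94 mm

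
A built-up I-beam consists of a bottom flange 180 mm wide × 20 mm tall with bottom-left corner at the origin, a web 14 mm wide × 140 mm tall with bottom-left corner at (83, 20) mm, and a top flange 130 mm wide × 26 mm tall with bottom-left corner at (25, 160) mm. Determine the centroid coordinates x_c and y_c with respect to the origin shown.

x_c = 90.00 mm, y_c = 89.17 mm

bottom flange: A = 180 × 20 = 3600.00, centroid at (90.00, 10.00).
web: A = 14 × 140 = 1960.00, centroid at (90.00, 90.00).
top flange: A = 130 × 26 = 3380.00, centroid at (90.00, 173.00).
ΣA = 8940.00 mm², ΣAx_c = 804600.00 mm³, ΣAy_c = 797140.00 mm³.
x_c = 804600.00/8940.00 = 90.00 mm; y_c = 797140.00/8940.00 = 89.17 mm.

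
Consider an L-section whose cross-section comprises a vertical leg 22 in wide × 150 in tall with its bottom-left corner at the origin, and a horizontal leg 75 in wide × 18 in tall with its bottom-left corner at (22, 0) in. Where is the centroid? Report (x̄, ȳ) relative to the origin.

x̄ = 25.08 in, ȳ = 55.84 in

vertical leg: A = 22 × 150 = 3300.00, centroid at (11.00, 75.00).
horizontal leg: A = 75 × 18 = 1350.00, centroid at (59.50, 9.00).
ΣA = 4650.00 in²
ΣAx̄ = (3300.00)(11.00) + (1350.00)(59.50) = 116625.00 in³
ΣAȳ = (3300.00)(75.00) + (1350.00)(9.00) = 259650.00 in³
x̄ = 116625.00 / 4650.00 = 25.08 in
ȳ = 259650.00 / 4650.00 = 55.84 in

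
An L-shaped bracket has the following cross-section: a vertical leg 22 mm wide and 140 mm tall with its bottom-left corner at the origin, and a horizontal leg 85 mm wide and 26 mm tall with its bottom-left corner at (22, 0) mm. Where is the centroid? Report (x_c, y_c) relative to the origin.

Part | A | x̄ᵢ | ȳᵢ | A·x̄ᵢ | A·ȳᵢ
vertical leg | 3080.00 | 11.00 | 70.00 | 33880.00 | 215600.00
horizontal leg | 2210.00 | 64.50 | 13.00 | 142545.00 | 28730.00
Σ | 5290.00 |  |  | 176425.00 | 244330.00
x_c = 176425.00 / 5290.00 = 33.35 mm
y_c = 244330.00 / 5290.00 = 46.19 mm

x_c = 33.35 mm, y_c = 46.19 mm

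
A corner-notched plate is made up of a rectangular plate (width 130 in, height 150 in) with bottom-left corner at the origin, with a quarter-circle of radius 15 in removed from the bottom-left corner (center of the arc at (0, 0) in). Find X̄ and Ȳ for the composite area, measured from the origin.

plate: A = 130 × 150 = 19500.00, centroid at (65.00, 75.00).
removed quarter-circle: A = −¼π·15² = -176.71, centroid at (6.37, 6.37).
ΣA = 19323.29 in², ΣAX̄ = 1266375.00 in³, ΣAȲ = 1461375.00 in³.
X̄ = 1266375.00/19323.29 = 65.54 in; Ȳ = 1461375.00/19323.29 = 75.63 in.

X̄ = 65.54 in, Ȳ = 75.63 in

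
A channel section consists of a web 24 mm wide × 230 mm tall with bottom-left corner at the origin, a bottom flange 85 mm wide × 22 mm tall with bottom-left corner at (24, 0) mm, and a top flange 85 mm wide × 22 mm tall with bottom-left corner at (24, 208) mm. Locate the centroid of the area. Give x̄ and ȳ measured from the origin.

x̄ = 34.01 mm, ȳ = 115.00 mm

Part | A | x̄ᵢ | ȳᵢ | A·x̄ᵢ | A·ȳᵢ
web | 5520.00 | 12.00 | 115.00 | 66240.00 | 634800.00
bottom flange | 1870.00 | 66.50 | 11.00 | 124355.00 | 20570.00
top flange | 1870.00 | 66.50 | 219.00 | 124355.00 | 409530.00
Σ | 9260.00 |  |  | 314950.00 | 1064900.00
x̄ = 314950.00 / 9260.00 = 34.01 mm
ȳ = 1064900.00 / 9260.00 = 115.00 mm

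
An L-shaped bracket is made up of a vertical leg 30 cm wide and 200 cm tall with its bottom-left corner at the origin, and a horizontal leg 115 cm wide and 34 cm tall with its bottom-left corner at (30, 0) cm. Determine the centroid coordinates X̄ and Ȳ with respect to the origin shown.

X̄ = 43.60 cm, Ȳ = 67.25 cm

vertical leg: A = 30 × 200 = 6000.00, centroid at (15.00, 100.00).
horizontal leg: A = 115 × 34 = 3910.00, centroid at (87.50, 17.00).
ΣA = 9910.00 cm², ΣAX̄ = 432125.00 cm³, ΣAȲ = 666470.00 cm³.
X̄ = 432125.00/9910.00 = 43.60 cm; Ȳ = 666470.00/9910.00 = 67.25 cm.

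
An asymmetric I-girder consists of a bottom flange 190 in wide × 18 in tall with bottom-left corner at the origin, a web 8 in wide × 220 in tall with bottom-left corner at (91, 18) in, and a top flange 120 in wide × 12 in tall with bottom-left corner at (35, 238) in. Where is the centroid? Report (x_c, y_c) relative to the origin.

Part | A | x̄ᵢ | ȳᵢ | A·x̄ᵢ | A·ȳᵢ
bottom flange | 3420.00 | 95.00 | 9.00 | 324900.00 | 30780.00
web | 1760.00 | 95.00 | 128.00 | 167200.00 | 225280.00
top flange | 1440.00 | 95.00 | 244.00 | 136800.00 | 351360.00
Σ | 6620.00 |  |  | 628900.00 | 607420.00
x_c = 628900.00 / 6620.00 = 95.00 in
y_c = 607420.00 / 6620.00 = 91.76 in

x_c = 95.00 in, y_c = 91.76 in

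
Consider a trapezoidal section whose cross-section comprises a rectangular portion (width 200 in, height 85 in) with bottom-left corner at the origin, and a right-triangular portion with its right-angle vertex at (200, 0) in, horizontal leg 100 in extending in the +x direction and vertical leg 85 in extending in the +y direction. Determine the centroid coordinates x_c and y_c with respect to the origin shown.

x_c = 126.67 in, y_c = 39.67 in

rectangular portion: A = 200 × 85 = 17000.00, centroid at (100.00, 42.50).
triangular portion: A = ½·100·85 = 4250.00, centroid at (233.33, 28.33).
ΣA = 21250.00 in²
ΣAx_c = (17000.00)(100.00) + (4250.00)(233.33) = 2691666.67 in³
ΣAy_c = (17000.00)(42.50) + (4250.00)(28.33) = 842916.67 in³
x_c = 2691666.67 / 21250.00 = 126.67 in
y_c = 842916.67 / 21250.00 = 39.67 in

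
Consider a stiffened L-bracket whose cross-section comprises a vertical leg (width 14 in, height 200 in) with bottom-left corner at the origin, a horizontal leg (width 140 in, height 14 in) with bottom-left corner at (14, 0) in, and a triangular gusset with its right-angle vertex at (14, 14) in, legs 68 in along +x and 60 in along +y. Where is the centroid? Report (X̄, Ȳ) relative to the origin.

X̄ = 38.09 in, Ȳ = 53.39 in

vertical leg: A = 14 × 200 = 2800.00, centroid at (7.00, 100.00).
horizontal leg: A = 140 × 14 = 1960.00, centroid at (84.00, 7.00).
gusset: A = ½·68·60 = 2040.00, centroid at (36.67, 34.00).
ΣA = 6800.00 in², ΣAX̄ = 259040.00 in³, ΣAȲ = 363080.00 in³.
X̄ = 259040.00/6800.00 = 38.09 in; Ȳ = 363080.00/6800.00 = 53.39 in.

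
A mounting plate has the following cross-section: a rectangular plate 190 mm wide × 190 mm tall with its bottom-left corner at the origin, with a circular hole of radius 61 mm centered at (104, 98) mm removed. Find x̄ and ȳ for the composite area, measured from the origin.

x̄ = 90.69 mm, ȳ = 93.56 mm

plate: A = 190 × 190 = 36100.00, centroid at (95.00, 95.00).
hole: A = −π·61² = -11689.87, centroid at (104.00, 98.00).
ΣA = 24410.13 mm²
ΣAx̄ = (36100.00)(95.00) + (-11689.87)(104.00) = 2213753.91 mm³
ΣAȳ = (36100.00)(95.00) + (-11689.87)(98.00) = 2283893.11 mm³
x̄ = 2213753.91 / 24410.13 = 90.69 mm
ȳ = 2283893.11 / 24410.13 = 93.56 mm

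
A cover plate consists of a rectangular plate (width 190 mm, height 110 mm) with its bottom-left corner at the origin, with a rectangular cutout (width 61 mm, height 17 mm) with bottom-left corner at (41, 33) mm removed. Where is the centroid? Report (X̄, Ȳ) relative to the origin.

X̄ = 96.23 mm, Ȳ = 55.70 mm

Part | A | x̄ᵢ | ȳᵢ | A·x̄ᵢ | A·ȳᵢ
plate | 20900.00 | 95.00 | 55.00 | 1985500.00 | 1149500.00
hole | -1037.00 | 71.50 | 41.50 | -74145.50 | -43035.50
Σ | 19863.00 |  |  | 1911354.50 | 1106464.50
X̄ = 1911354.50 / 19863.00 = 96.23 mm
Ȳ = 1106464.50 / 19863.00 = 55.70 mm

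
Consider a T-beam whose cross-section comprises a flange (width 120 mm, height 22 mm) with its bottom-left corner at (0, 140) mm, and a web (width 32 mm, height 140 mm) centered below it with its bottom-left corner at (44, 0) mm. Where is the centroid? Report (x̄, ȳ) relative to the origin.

web: A = 32 × 140 = 4480.00, centroid at (60.00, 70.00).
flange: A = 120 × 22 = 2640.00, centroid at (60.00, 151.00).
ΣA = 7120.00 mm², ΣAx̄ = 427200.00 mm³, ΣAȳ = 712240.00 mm³.
x̄ = 427200.00/7120.00 = 60.00 mm; ȳ = 712240.00/7120.00 = 100.03 mm.

x̄ = 60.00 mm, ȳ = 100.03 mm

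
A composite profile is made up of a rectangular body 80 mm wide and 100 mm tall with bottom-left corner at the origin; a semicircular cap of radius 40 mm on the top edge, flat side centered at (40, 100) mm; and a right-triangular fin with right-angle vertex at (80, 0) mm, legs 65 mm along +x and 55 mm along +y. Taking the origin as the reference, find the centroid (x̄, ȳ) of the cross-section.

x̄ = 48.96 mm, ȳ = 59.08 mm

rectangular body: A = 80 × 100 = 8000.00, centroid at (40.00, 50.00).
semicircular top: A = ½π·40² = 2513.27, centroid at (40.00, 116.98).
triangular fin: A = ½·65·55 = 1787.50, centroid at (101.67, 18.33).
ΣA = 12300.77 mm², ΣAx̄ = 602260.13 mm³, ΣAȳ = 726764.91 mm³.
x̄ = 602260.13/12300.77 = 48.96 mm; ȳ = 726764.91/12300.77 = 59.08 mm.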